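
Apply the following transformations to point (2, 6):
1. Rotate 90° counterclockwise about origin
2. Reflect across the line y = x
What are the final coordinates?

Step 1: Rotate 90° → (-6, 2)
Step 2: Reflect across line y = x → (2, -6)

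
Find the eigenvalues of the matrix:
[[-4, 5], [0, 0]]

Characteristic equation: det(A - λI) = 0
λ² - (trace)λ + (det) = 0
trace = -4 + 0 = -4, det = (-4)(0) - (5)(0) = 0
λ² - (-4)λ + (0) = 0
λ = (-4 ± √((-4)² - 4·(0))) / 2 = (-4 ± √16) / 2
Solving: λ = -4, 0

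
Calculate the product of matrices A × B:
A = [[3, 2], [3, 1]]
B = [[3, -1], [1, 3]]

Matrix multiplication:
C[0][0] = 3×3 + 2×1 = 11
C[0][1] = 3×-1 + 2×3 = 3
C[1][0] = 3×3 + 1×1 = 10
C[1][1] = 3×-1 + 1×3 = 0
Result: [[11, 3], [10, 0]]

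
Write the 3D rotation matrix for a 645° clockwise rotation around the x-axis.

Rotation matrix for clockwise 645° around x-axis:
A clockwise rotation by 645° is a counterclockwise rotation by -645°.
cos(-645°) = 0.2588, sin(-645°) = 0.9659
Result: [[1, 0, 0], [0, 0.2588, -0.9659], [0, 0.9659, 0.2588]]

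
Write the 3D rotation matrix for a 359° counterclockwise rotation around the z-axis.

Rotation matrix for counterclockwise 359° around z-axis:
cos(359°) = 0.9998, sin(359°) = -0.0175
Result: [[0.9998, 0.0175, 0], [-0.0175, 0.9998, 0], [0, 0, 1]]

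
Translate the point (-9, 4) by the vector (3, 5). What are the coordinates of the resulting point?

Translation by (3, 5) (homogeneous matrix [[1, 0, 3], [0, 1, 5], [0, 0, 1]]):
x' = -9 + 3 = -6
y' = 4 + 5 = 9
Result: (-6, 9)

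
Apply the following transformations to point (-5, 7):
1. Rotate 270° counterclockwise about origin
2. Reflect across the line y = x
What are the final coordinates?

Step 1: Rotate 270° → (7, 5)
Step 2: Reflect across line y = x → (5, 7)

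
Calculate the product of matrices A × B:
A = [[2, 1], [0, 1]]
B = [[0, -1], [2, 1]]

Matrix multiplication:
C[0][0] = 2×0 + 1×2 = 2
C[0][1] = 2×-1 + 1×1 = -1
C[1][0] = 0×0 + 1×2 = 2
C[1][1] = 0×-1 + 1×1 = 1
Result: [[2, -1], [2, 1]]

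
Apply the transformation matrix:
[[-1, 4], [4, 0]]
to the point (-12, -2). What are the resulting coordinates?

Matrix multiplication:
[[-1, 4], [4, 0]] × [-12, -2]ᵀ
= [(-1)(-12) + (4)(-2), (4)(-12) + (0)(-2)]ᵀ
= [4, -48]ᵀ
Result: (4, -48)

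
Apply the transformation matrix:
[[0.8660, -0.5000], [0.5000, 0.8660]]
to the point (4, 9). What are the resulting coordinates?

Matrix multiplication:
[[0.8660, -0.5000], [0.5000, 0.8660]] × [4, 9]ᵀ
= [(0.8660)(4) + (-0.5000)(9), (0.5000)(4) + (0.8660)(9)]ᵀ
= [-1.0360, 9.7940]ᵀ
Result: (-1.0360, 9.7940)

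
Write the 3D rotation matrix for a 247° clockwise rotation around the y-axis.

Rotation matrix for clockwise 247° around y-axis:
A clockwise rotation by 247° is a counterclockwise rotation by -247°.
cos(-247°) = -0.3907, sin(-247°) = 0.9205
Result: [[-0.3907, 0, 0.9205], [0, 1, 0], [-0.9205, 0, -0.3907]]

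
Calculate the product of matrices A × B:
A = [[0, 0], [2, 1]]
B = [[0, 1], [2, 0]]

Matrix multiplication:
C[0][0] = 0×0 + 0×2 = 0
C[0][1] = 0×1 + 0×0 = 0
C[1][0] = 2×0 + 1×2 = 2
C[1][1] = 2×1 + 1×0 = 2
Result: [[0, 0], [2, 2]]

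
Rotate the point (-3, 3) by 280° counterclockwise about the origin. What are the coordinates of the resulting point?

Rotation matrix for 280°: [[cos 280°, -sin 280°], [sin 280°, cos 280°]] ≈ [[0.173648, 0.984808], [-0.984808, 0.173648]]
[[0.173648, 0.984808], [-0.984808, 0.173648]] × [-3, 3]ᵀ ≈ [2.4335, 3.4754]ᵀ
Result: (2.4335, 3.4754)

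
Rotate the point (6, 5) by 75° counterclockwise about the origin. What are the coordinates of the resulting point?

Rotation matrix for 75°: [[cos 75°, -sin 75°], [sin 75°, cos 75°]] ≈ [[0.258819, -0.965926], [0.965926, 0.258819]]
[[0.258819, -0.965926], [0.965926, 0.258819]] × [6, 5]ᵀ ≈ [-3.2767, 7.0897]ᵀ
Result: (-3.2767, 7.0897)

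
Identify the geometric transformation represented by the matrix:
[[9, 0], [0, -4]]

This matrix represents: non-uniform scaling by sx = 9, sy = -4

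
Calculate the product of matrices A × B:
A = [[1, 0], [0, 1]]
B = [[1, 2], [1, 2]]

Matrix multiplication:
C[0][0] = 1×1 + 0×1 = 1
C[0][1] = 1×2 + 0×2 = 2
C[1][0] = 0×1 + 1×1 = 1
C[1][1] = 0×2 + 1×2 = 2
Result: [[1, 2], [1, 2]]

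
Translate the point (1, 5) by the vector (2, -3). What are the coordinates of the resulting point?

Translation by (2, -3) (homogeneous matrix [[1, 0, 2], [0, 1, -3], [0, 0, 1]]):
x' = 1 + 2 = 3
y' = 5 + -3 = 2
Result: (3, 2)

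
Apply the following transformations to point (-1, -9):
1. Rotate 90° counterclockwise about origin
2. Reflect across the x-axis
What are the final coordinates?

Step 1: Rotate 90° → (9, -1)
Step 2: Reflect across x-axis → (9, 1)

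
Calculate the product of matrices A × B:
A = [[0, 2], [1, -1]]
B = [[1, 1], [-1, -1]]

Matrix multiplication:
C[0][0] = 0×1 + 2×-1 = -2
C[0][1] = 0×1 + 2×-1 = -2
C[1][0] = 1×1 + -1×-1 = 2
C[1][1] = 1×1 + -1×-1 = 2
Result: [[-2, -2], [2, 2]]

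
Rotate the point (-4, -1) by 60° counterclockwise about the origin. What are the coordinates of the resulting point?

Rotation matrix for 60°: [[cos 60°, -sin 60°], [sin 60°, cos 60°]] ≈ [[0.500000, -0.866025], [0.866025, 0.500000]]
[[0.500000, -0.866025], [0.866025, 0.500000]] × [-4, -1]ᵀ ≈ [-1.1340, -3.9641]ᵀ
Result: (-1.1340, -3.9641)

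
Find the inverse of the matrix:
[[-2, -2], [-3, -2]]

For [[a,b],[c,d]], inverse = (1/det)·[[d,-b],[-c,a]]
det = (-2)(-2) - (-2)(-3) = 4 - 6 = -2
Inverse = (1/-2)·[[-2, 2], [3, -2]]
= [[1, -1], [-3/2, 1]]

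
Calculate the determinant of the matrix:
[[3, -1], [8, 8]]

For a 2×2 matrix [[a, b], [c, d]], det = ad - bc
det = (3)(8) - (-1)(8) = 24 - -8 = 32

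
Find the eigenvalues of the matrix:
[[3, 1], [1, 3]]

Characteristic equation: det(A - λI) = 0
λ² - (trace)λ + (det) = 0
trace = 3 + 3 = 6, det = (3)(3) - (1)(1) = 8
λ² - (6)λ + (8) = 0
λ = (6 ± √((6)² - 4·(8))) / 2 = (6 ± √4) / 2
Solving: λ = 2, 4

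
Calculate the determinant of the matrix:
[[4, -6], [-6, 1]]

For a 2×2 matrix [[a, b], [c, d]], det = ad - bc
det = (4)(1) - (-6)(-6) = 4 - 36 = -32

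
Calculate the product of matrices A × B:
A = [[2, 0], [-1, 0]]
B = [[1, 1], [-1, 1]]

Matrix multiplication:
C[0][0] = 2×1 + 0×-1 = 2
C[0][1] = 2×1 + 0×1 = 2
C[1][0] = -1×1 + 0×-1 = -1
C[1][1] = -1×1 + 0×1 = -1
Result: [[2, 2], [-1, -1]]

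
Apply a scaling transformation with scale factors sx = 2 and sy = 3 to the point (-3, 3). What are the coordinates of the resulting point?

Scaling matrix:
[[2, 0], [0, 3]]
Result: (-3 × 2, 3 × 3) = (-6, 9)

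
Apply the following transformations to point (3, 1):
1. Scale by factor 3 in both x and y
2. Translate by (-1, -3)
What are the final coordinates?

Step 1: Scale (3, 1) by 3 → (9, 3)
Step 2: Translate by (-1, -3) → (8, 0)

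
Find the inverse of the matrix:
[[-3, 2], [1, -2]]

For [[a,b],[c,d]], inverse = (1/det)·[[d,-b],[-c,a]]
det = (-3)(-2) - (2)(1) = 6 - 2 = 4
Inverse = (1/4)·[[-2, -2], [-1, -3]]
= [[-1/2, -1/2], [-1/4, -3/4]]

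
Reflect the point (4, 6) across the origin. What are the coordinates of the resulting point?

Reflection across origin: (4, 6) → (-4, -6)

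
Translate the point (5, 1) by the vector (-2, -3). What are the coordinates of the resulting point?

Translation by (-2, -3) (homogeneous matrix [[1, 0, -2], [0, 1, -3], [0, 0, 1]]):
x' = 5 + -2 = 3
y' = 1 + -3 = -2
Result: (3, -2)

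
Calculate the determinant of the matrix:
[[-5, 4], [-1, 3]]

For a 2×2 matrix [[a, b], [c, d]], det = ad - bc
det = (-5)(3) - (4)(-1) = -15 - -4 = -11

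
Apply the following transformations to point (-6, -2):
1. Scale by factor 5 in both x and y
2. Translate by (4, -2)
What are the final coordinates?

Step 1: Scale (-6, -2) by 5 → (-30, -10)
Step 2: Translate by (4, -2) → (-26, -12)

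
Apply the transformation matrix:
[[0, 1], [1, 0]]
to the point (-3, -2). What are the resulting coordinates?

Matrix multiplication:
[[0, 1], [1, 0]] × [-3, -2]ᵀ
= [(0)(-3) + (1)(-2), (1)(-3) + (0)(-2)]ᵀ
= [-2, -3]ᵀ
Result: (-2, -3)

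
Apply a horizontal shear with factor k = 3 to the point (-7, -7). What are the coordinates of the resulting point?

Shear matrix for horizontal shear with factor k = 3:
[[1, 3], [0, 1]]
Result: (-7, -7) → (-28, -7)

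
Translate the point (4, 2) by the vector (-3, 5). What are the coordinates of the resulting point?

Translation by (-3, 5) (homogeneous matrix [[1, 0, -3], [0, 1, 5], [0, 0, 1]]):
x' = 4 + -3 = 1
y' = 2 + 5 = 7
Result: (1, 7)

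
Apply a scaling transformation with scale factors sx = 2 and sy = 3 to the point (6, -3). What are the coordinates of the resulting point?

Scaling matrix:
[[2, 0], [0, 3]]
Result: (6 × 2, -3 × 3) = (12, -9)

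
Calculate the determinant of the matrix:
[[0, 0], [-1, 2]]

For a 2×2 matrix [[a, b], [c, d]], det = ad - bc
det = (0)(2) - (0)(-1) = 0 - 0 = 0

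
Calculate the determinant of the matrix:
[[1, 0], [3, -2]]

For a 2×2 matrix [[a, b], [c, d]], det = ad - bc
det = (1)(-2) - (0)(3) = -2 - 0 = -2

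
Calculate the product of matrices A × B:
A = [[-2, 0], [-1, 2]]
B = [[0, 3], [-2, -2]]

Matrix multiplication:
C[0][0] = -2×0 + 0×-2 = 0
C[0][1] = -2×3 + 0×-2 = -6
C[1][0] = -1×0 + 2×-2 = -4
C[1][1] = -1×3 + 2×-2 = -7
Result: [[0, -6], [-4, -7]]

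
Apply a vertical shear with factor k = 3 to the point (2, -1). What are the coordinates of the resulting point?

Shear matrix for vertical shear with factor k = 3:
[[1, 0], [3, 1]]
Result: (2, -1) → (2, 5)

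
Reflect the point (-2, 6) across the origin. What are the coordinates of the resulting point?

Reflection across origin: (-2, 6) → (2, -6)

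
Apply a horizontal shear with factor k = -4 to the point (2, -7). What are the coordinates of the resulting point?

Shear matrix for horizontal shear with factor k = -4:
[[1, -4], [0, 1]]
Result: (2, -7) → (30, -7)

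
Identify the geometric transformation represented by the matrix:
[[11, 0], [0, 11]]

This matrix represents: uniform scaling by factor 11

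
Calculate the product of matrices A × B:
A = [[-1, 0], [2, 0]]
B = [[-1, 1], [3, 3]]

Matrix multiplication:
C[0][0] = -1×-1 + 0×3 = 1
C[0][1] = -1×1 + 0×3 = -1
C[1][0] = 2×-1 + 0×3 = -2
C[1][1] = 2×1 + 0×3 = 2
Result: [[1, -1], [-2, 2]]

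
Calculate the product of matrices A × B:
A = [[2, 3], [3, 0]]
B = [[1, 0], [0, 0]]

Matrix multiplication:
C[0][0] = 2×1 + 3×0 = 2
C[0][1] = 2×0 + 3×0 = 0
C[1][0] = 3×1 + 0×0 = 3
C[1][1] = 3×0 + 0×0 = 0
Result: [[2, 0], [3, 0]]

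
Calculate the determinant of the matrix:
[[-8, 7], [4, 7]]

For a 2×2 matrix [[a, b], [c, d]], det = ad - bc
det = (-8)(7) - (7)(4) = -56 - 28 = -84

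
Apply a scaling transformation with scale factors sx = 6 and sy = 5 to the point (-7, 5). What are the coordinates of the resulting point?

Scaling matrix:
[[6, 0], [0, 5]]
Result: (-7 × 6, 5 × 5) = (-42, 25)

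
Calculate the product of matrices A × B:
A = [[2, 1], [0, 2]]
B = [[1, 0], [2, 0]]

Matrix multiplication:
C[0][0] = 2×1 + 1×2 = 4
C[0][1] = 2×0 + 1×0 = 0
C[1][0] = 0×1 + 2×2 = 4
C[1][1] = 0×0 + 2×0 = 0
Result: [[4, 0], [4, 0]]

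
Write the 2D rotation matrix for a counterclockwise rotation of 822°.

Rotation matrix formula: [[cos θ, -sin θ], [sin θ, cos θ]]
For θ = 822°:
cos(822°) = -0.2079
sin(822°) = 0.9781
Result: [[-0.2079, -0.9781], [0.9781, -0.2079]]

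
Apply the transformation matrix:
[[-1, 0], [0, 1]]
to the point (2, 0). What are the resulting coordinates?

Matrix multiplication:
[[-1, 0], [0, 1]] × [2, 0]ᵀ
= [(-1)(2) + (0)(0), (0)(2) + (1)(0)]ᵀ
= [-2, 0]ᵀ
Result: (-2, 0)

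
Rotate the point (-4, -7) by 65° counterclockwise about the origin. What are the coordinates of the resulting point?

Rotation matrix for 65°: [[cos 65°, -sin 65°], [sin 65°, cos 65°]] ≈ [[0.422618, -0.906308], [0.906308, 0.422618]]
[[0.422618, -0.906308], [0.906308, 0.422618]] × [-4, -7]ᵀ ≈ [4.6537, -6.5836]ᵀ
Result: (4.6537, -6.5836)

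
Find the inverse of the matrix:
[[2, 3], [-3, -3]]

For [[a,b],[c,d]], inverse = (1/det)·[[d,-b],[-c,a]]
det = (2)(-3) - (3)(-3) = -6 - -9 = 3
Inverse = (1/3)·[[-3, -3], [3, 2]]
= [[-1, -1], [1, 2/3]]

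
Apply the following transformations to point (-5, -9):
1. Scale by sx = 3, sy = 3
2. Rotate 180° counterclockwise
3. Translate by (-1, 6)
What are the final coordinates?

Step 1: Scale → (-15, -27)
Step 2: Rotate 180° → (15, 27)
Step 3: Translate → (14, 33)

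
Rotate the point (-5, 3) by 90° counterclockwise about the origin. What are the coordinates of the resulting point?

Rotation matrix for 90°: [[cos 90°, -sin 90°], [sin 90°, cos 90°]] = [[0, -1], [1, 0]]
[[0, -1], [1, 0]] × [-5, 3]ᵀ = [-3, -5]ᵀ
Result: (-3, -5)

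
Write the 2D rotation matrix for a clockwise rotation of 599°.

Rotation matrix formula: [[cos θ, -sin θ], [sin θ, cos θ]]
A clockwise rotation by 599° is equivalent to a counterclockwise rotation by -599°.
For θ = -599°:
cos(-599°) = -0.5150
sin(-599°) = 0.8572
Result: [[-0.5150, -0.8572], [0.8572, -0.5150]]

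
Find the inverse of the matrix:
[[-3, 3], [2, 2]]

For [[a,b],[c,d]], inverse = (1/det)·[[d,-b],[-c,a]]
det = (-3)(2) - (3)(2) = -6 - 6 = -12
Inverse = (1/-12)·[[2, -3], [-2, -3]]
= [[-1/6, 1/4], [1/6, 1/4]]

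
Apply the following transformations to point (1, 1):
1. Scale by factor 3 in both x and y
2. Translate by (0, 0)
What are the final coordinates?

Step 1: Scale (1, 1) by 3 → (3, 3)
Step 2: Translate by (0, 0) → (3, 3)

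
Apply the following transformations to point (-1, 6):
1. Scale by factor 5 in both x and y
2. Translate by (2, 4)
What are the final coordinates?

Step 1: Scale (-1, 6) by 5 → (-5, 30)
Step 2: Translate by (2, 4) → (-3, 34)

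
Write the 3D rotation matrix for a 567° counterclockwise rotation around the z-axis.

Rotation matrix for counterclockwise 567° around z-axis:
cos(567°) = -0.8910, sin(567°) = -0.4540
Result: [[-0.8910, 0.4540, 0], [-0.4540, -0.8910, 0], [0, 0, 1]]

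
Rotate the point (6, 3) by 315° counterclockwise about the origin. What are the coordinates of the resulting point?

Rotation matrix for 315°: [[cos 315°, -sin 315°], [sin 315°, cos 315°]] ≈ [[0.707107, 0.707107], [-0.707107, 0.707107]]
[[0.707107, 0.707107], [-0.707107, 0.707107]] × [6, 3]ᵀ ≈ [6.3640, -2.1213]ᵀ
Result: (6.3640, -2.1213)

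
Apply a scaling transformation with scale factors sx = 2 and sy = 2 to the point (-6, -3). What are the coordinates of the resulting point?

Scaling matrix:
[[2, 0], [0, 2]]
Result: (-6 × 2, -3 × 2) = (-12, -6)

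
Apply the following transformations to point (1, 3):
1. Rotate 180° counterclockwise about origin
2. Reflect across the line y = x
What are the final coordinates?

Step 1: Rotate 180° → (-1, -3)
Step 2: Reflect across line y = x → (-3, -1)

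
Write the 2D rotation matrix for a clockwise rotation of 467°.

Rotation matrix formula: [[cos θ, -sin θ], [sin θ, cos θ]]
A clockwise rotation by 467° is equivalent to a counterclockwise rotation by -467°.
For θ = -467°:
cos(-467°) = -0.2924
sin(-467°) = -0.9563
Result: [[-0.2924, 0.9563], [-0.9563, -0.2924]]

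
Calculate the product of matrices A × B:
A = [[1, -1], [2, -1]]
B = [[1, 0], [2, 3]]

Matrix multiplication:
C[0][0] = 1×1 + -1×2 = -1
C[0][1] = 1×0 + -1×3 = -3
C[1][0] = 2×1 + -1×2 = 0
C[1][1] = 2×0 + -1×3 = -3
Result: [[-1, -3], [0, -3]]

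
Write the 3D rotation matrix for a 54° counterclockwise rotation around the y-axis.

Rotation matrix for counterclockwise 54° around y-axis:
cos(54°) = 0.5878, sin(54°) = 0.8090
Result: [[0.5878, 0, 0.8090], [0, 1, 0], [-0.8090, 0, 0.5878]]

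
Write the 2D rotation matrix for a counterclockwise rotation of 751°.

Rotation matrix formula: [[cos θ, -sin θ], [sin θ, cos θ]]
For θ = 751°:
cos(751°) = 0.8572
sin(751°) = 0.5150
Result: [[0.8572, -0.5150], [0.5150, 0.8572]]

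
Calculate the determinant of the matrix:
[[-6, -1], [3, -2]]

For a 2×2 matrix [[a, b], [c, d]], det = ad - bc
det = (-6)(-2) - (-1)(3) = 12 - -3 = 15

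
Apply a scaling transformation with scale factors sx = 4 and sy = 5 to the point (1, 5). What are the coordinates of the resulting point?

Scaling matrix:
[[4, 0], [0, 5]]
Result: (1 × 4, 5 × 5) = (4, 25)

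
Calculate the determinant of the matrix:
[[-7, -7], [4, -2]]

For a 2×2 matrix [[a, b], [c, d]], det = ad - bc
det = (-7)(-2) - (-7)(4) = 14 - -28 = 42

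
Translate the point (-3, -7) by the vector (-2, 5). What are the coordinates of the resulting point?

Translation by (-2, 5) (homogeneous matrix [[1, 0, -2], [0, 1, 5], [0, 0, 1]]):
x' = -3 + -2 = -5
y' = -7 + 5 = -2
Result: (-5, -2)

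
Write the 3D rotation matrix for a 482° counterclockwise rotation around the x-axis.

Rotation matrix for counterclockwise 482° around x-axis:
cos(482°) = -0.5299, sin(482°) = 0.8480
Result: [[1, 0, 0], [0, -0.5299, -0.8480], [0, 0.8480, -0.5299]]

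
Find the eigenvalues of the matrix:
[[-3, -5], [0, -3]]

Characteristic equation: det(A - λI) = 0
λ² - (trace)λ + (det) = 0
trace = -3 + -3 = -6, det = (-3)(-3) - (-5)(0) = 9
λ² - (-6)λ + (9) = 0
λ = (-6 ± √((-6)² - 4·(9))) / 2 = (-6 ± √0) / 2
Solving: λ = -3, -3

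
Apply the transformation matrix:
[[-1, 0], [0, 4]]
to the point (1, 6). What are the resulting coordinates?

Matrix multiplication:
[[-1, 0], [0, 4]] × [1, 6]ᵀ
= [(-1)(1) + (0)(6), (0)(1) + (4)(6)]ᵀ
= [-1, 24]ᵀ
Result: (-1, 24)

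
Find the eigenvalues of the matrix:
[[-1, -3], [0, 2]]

Characteristic equation: det(A - λI) = 0
λ² - (trace)λ + (det) = 0
trace = -1 + 2 = 1, det = (-1)(2) - (-3)(0) = -2
λ² - (1)λ + (-2) = 0
λ = (1 ± √((1)² - 4·(-2))) / 2 = (1 ± √9) / 2
Solving: λ = -1, 2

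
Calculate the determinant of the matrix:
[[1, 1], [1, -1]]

For a 2×2 matrix [[a, b], [c, d]], det = ad - bc
det = (1)(-1) - (1)(1) = -1 - 1 = -2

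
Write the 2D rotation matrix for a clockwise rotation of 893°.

Rotation matrix formula: [[cos θ, -sin θ], [sin θ, cos θ]]
A clockwise rotation by 893° is equivalent to a counterclockwise rotation by -893°.
For θ = -893°:
cos(-893°) = -0.9925
sin(-893°) = -0.1219
Result: [[-0.9925, 0.1219], [-0.1219, -0.9925]]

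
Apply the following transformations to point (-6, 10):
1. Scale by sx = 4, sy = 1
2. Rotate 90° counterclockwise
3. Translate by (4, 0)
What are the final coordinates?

Step 1: Scale → (-24, 10)
Step 2: Rotate 90° → (-10, -24)
Step 3: Translate → (-6, -24)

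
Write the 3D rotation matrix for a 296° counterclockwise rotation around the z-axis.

Rotation matrix for counterclockwise 296° around z-axis:
cos(296°) = 0.4384, sin(296°) = -0.8988
Result: [[0.4384, 0.8988, 0], [-0.8988, 0.4384, 0], [0, 0, 1]]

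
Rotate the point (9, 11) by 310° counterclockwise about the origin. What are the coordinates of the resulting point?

Rotation matrix for 310°: [[cos 310°, -sin 310°], [sin 310°, cos 310°]] ≈ [[0.642788, 0.766044], [-0.766044, 0.642788]]
[[0.642788, 0.766044], [-0.766044, 0.642788]] × [9, 11]ᵀ ≈ [14.2116, 0.1763]ᵀ
Result: (14.2116, 0.1763)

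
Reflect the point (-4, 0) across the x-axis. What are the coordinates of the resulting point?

Reflection across x-axis: (-4, 0) → (-4, 0)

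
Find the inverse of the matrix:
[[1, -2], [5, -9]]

For [[a,b],[c,d]], inverse = (1/det)·[[d,-b],[-c,a]]
det = (1)(-9) - (-2)(5) = -9 - -10 = 1
Inverse = [[-9, 2], [-5, 1]]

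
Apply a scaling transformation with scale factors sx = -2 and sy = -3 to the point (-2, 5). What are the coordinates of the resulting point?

Scaling matrix:
[[-2, 0], [0, -3]]
Result: (-2 × -2, 5 × -3) = (4, -15)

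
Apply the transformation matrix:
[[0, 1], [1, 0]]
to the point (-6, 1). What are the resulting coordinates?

Matrix multiplication:
[[0, 1], [1, 0]] × [-6, 1]ᵀ
= [(0)(-6) + (1)(1), (1)(-6) + (0)(1)]ᵀ
= [1, -6]ᵀ
Result: (1, -6)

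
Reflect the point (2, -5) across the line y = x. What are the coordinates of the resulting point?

Reflection across line y = x: (2, -5) → (-5, 2)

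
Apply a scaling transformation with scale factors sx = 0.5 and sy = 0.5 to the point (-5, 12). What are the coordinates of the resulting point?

Scaling matrix:
[[0.50, 0], [0, 0.50]]
Result: (-5 × 0.5, 12 × 0.5) = (-2.5, 6)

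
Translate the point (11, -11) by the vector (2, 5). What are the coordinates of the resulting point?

Translation by (2, 5) (homogeneous matrix [[1, 0, 2], [0, 1, 5], [0, 0, 1]]):
x' = 11 + 2 = 13
y' = -11 + 5 = -6
Result: (13, -6)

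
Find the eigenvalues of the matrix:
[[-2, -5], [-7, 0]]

Characteristic equation: det(A - λI) = 0
λ² - (trace)λ + (det) = 0
trace = -2 + 0 = -2, det = (-2)(0) - (-5)(-7) = -35
λ² - (-2)λ + (-35) = 0
λ = (-2 ± √((-2)² - 4·(-35))) / 2 = (-2 ± √144) / 2
Solving: λ = -7, 5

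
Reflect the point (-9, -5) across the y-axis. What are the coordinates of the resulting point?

Reflection across y-axis: (-9, -5) → (9, -5)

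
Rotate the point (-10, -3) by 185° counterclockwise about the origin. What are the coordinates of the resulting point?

Rotation matrix for 185°: [[cos 185°, -sin 185°], [sin 185°, cos 185°]] ≈ [[-0.996195, 0.087156], [-0.087156, -0.996195]]
[[-0.996195, 0.087156], [-0.087156, -0.996195]] × [-10, -3]ᵀ ≈ [9.7005, 3.8601]ᵀ
Result: (9.7005, 3.8601)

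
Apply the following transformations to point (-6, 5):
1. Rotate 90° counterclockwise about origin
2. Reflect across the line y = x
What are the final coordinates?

Step 1: Rotate 90° → (-5, -6)
Step 2: Reflect across line y = x → (-6, -5)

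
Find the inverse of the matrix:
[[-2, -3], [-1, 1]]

For [[a,b],[c,d]], inverse = (1/det)·[[d,-b],[-c,a]]
det = (-2)(1) - (-3)(-1) = -2 - 3 = -5
Inverse = (1/-5)·[[1, 3], [1, -2]]
= [[-1/5, -3/5], [-1/5, 2/5]]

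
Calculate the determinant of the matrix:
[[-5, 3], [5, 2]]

For a 2×2 matrix [[a, b], [c, d]], det = ad - bc
det = (-5)(2) - (3)(5) = -10 - 15 = -25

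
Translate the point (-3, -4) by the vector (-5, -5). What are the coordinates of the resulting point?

Translation by (-5, -5) (homogeneous matrix [[1, 0, -5], [0, 1, -5], [0, 0, 1]]):
x' = -3 + -5 = -8
y' = -4 + -5 = -9
Result: (-8, -9)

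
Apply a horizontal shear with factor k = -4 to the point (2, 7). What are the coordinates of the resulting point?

Shear matrix for horizontal shear with factor k = -4:
[[1, -4], [0, 1]]
Result: (2, 7) → (-26, 7)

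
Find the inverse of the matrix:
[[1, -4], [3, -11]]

For [[a,b],[c,d]], inverse = (1/det)·[[d,-b],[-c,a]]
det = (1)(-11) - (-4)(3) = -11 - -12 = 1
Inverse = [[-11, 4], [-3, 1]]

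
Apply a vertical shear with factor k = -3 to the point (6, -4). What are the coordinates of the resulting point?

Shear matrix for vertical shear with factor k = -3:
[[1, 0], [-3, 1]]
Result: (6, -4) → (6, -22)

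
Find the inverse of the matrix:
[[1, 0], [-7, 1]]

For [[a,b],[c,d]], inverse = (1/det)·[[d,-b],[-c,a]]
det = (1)(1) - (0)(-7) = 1 - 0 = 1
Inverse = [[1, 0], [7, 1]]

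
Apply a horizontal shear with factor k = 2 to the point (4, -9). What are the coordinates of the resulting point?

Shear matrix for horizontal shear with factor k = 2:
[[1, 2], [0, 1]]
Result: (4, -9) → (-14, -9)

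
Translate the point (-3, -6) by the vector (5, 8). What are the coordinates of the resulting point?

Translation by (5, 8) (homogeneous matrix [[1, 0, 5], [0, 1, 8], [0, 0, 1]]):
x' = -3 + 5 = 2
y' = -6 + 8 = 2
Result: (2, 2)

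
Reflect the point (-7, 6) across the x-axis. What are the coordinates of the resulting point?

Reflection across x-axis: (-7, 6) → (-7, -6)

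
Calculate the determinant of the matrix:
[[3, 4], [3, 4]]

For a 2×2 matrix [[a, b], [c, d]], det = ad - bc
det = (3)(4) - (4)(3) = 12 - 12 = 0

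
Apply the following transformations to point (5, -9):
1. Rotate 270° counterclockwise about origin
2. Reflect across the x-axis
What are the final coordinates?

Step 1: Rotate 270° → (-9, -5)
Step 2: Reflect across x-axis → (-9, 5)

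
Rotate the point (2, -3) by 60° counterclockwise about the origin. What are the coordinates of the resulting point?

Rotation matrix for 60°: [[cos 60°, -sin 60°], [sin 60°, cos 60°]] ≈ [[0.500000, -0.866025], [0.866025, 0.500000]]
[[0.500000, -0.866025], [0.866025, 0.500000]] × [2, -3]ᵀ ≈ [3.5981, 0.2321]ᵀ
Result: (3.5981, 0.2321)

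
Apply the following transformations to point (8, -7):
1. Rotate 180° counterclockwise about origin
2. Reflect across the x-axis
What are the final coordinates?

Step 1: Rotate 180° → (-8, 7)
Step 2: Reflect across x-axis → (-8, -7)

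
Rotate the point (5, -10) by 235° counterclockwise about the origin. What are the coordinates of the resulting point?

Rotation matrix for 235°: [[cos 235°, -sin 235°], [sin 235°, cos 235°]] ≈ [[-0.573576, 0.819152], [-0.819152, -0.573576]]
[[-0.573576, 0.819152], [-0.819152, -0.573576]] × [5, -10]ᵀ ≈ [-11.0594, 1.6400]ᵀ
Result: (-11.0594, 1.6400)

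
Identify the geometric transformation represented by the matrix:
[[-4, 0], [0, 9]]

This matrix represents: non-uniform scaling by sx = -4, sy = 9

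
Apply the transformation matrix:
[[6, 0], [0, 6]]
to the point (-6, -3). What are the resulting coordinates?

Matrix multiplication:
[[6, 0], [0, 6]] × [-6, -3]ᵀ
= [(6)(-6) + (0)(-3), (0)(-6) + (6)(-3)]ᵀ
= [-36, -18]ᵀ
Result: (-36, -18)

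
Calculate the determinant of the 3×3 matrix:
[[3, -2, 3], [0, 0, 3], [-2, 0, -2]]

Expansion along first row:
det = 3·det([[0,3],[0,-2]]) - -2·det([[0,3],[-2,-2]]) + 3·det([[0,0],[-2,0]])
    = 3·(0·-2 - 3·0) - -2·(0·-2 - 3·-2) + 3·(0·0 - 0·-2)
    = 3·0 - -2·6 + 3·0
    = 0 + 12 + 0 = 12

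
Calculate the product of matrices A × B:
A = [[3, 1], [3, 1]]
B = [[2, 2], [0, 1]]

Matrix multiplication:
C[0][0] = 3×2 + 1×0 = 6
C[0][1] = 3×2 + 1×1 = 7
C[1][0] = 3×2 + 1×0 = 6
C[1][1] = 3×2 + 1×1 = 7
Result: [[6, 7], [6, 7]]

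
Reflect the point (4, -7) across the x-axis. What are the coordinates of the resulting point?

Reflection across x-axis: (4, -7) → (4, 7)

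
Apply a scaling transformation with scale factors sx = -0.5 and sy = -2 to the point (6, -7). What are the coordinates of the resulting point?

Scaling matrix:
[[-0.50, 0], [0, -2]]
Result: (6 × -0.5, -7 × -2) = (-3, 14)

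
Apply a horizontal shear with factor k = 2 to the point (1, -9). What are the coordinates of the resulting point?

Shear matrix for horizontal shear with factor k = 2:
[[1, 2], [0, 1]]
Result: (1, -9) → (-17, -9)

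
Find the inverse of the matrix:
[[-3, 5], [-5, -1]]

For [[a,b],[c,d]], inverse = (1/det)·[[d,-b],[-c,a]]
det = (-3)(-1) - (5)(-5) = 3 - -25 = 28
Inverse = (1/28)·[[-1, -5], [5, -3]]
= [[-1/28, -5/28], [5/28, -3/28]]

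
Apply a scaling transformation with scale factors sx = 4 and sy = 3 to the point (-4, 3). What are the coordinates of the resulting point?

Scaling matrix:
[[4, 0], [0, 3]]
Result: (-4 × 4, 3 × 3) = (-16, 9)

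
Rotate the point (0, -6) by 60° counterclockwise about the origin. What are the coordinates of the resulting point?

Rotation matrix for 60°: [[cos 60°, -sin 60°], [sin 60°, cos 60°]] ≈ [[0.500000, -0.866025], [0.866025, 0.500000]]
[[0.500000, -0.866025], [0.866025, 0.500000]] × [0, -6]ᵀ ≈ [5.1962, -3]ᵀ
Result: (5.1962, -3)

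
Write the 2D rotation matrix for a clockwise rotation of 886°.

Rotation matrix formula: [[cos θ, -sin θ], [sin θ, cos θ]]
A clockwise rotation by 886° is equivalent to a counterclockwise rotation by -886°.
For θ = -886°:
cos(-886°) = -0.9703
sin(-886°) = -0.2419
Result: [[-0.9703, 0.2419], [-0.2419, -0.9703]]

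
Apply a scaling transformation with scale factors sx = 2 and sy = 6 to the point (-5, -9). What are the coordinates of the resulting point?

Scaling matrix:
[[2, 0], [0, 6]]
Result: (-5 × 2, -9 × 6) = (-10, -54)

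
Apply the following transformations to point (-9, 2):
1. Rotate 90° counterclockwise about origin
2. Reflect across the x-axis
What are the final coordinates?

Step 1: Rotate 90° → (-2, -9)
Step 2: Reflect across x-axis → (-2, 9)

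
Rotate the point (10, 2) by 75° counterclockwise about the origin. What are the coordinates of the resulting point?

Rotation matrix for 75°: [[cos 75°, -sin 75°], [sin 75°, cos 75°]] ≈ [[0.258819, -0.965926], [0.965926, 0.258819]]
[[0.258819, -0.965926], [0.965926, 0.258819]] × [10, 2]ᵀ ≈ [0.6563, 10.1769]ᵀ
Result: (0.6563, 10.1769)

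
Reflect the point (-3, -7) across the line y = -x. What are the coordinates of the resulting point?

Reflection across line y = -x: (-3, -7) → (7, 3)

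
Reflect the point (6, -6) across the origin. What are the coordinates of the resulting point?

Reflection across origin: (6, -6) → (-6, 6)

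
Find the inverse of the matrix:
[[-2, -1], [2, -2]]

For [[a,b],[c,d]], inverse = (1/det)·[[d,-b],[-c,a]]
det = (-2)(-2) - (-1)(2) = 4 - -2 = 6
Inverse = (1/6)·[[-2, 1], [-2, -2]]
= [[-1/3, 1/6], [-1/3, -1/3]]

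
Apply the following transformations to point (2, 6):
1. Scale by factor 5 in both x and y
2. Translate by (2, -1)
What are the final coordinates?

Step 1: Scale (2, 6) by 5 → (10, 30)
Step 2: Translate by (2, -1) → (12, 29)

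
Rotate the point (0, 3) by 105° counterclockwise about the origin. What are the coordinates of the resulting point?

Rotation matrix for 105°: [[cos 105°, -sin 105°], [sin 105°, cos 105°]] ≈ [[-0.258819, -0.965926], [0.965926, -0.258819]]
[[-0.258819, -0.965926], [0.965926, -0.258819]] × [0, 3]ᵀ ≈ [-2.8978, -0.7765]ᵀ
Result: (-2.8978, -0.7765)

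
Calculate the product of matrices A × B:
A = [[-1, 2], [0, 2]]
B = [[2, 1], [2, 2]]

Matrix multiplication:
C[0][0] = -1×2 + 2×2 = 2
C[0][1] = -1×1 + 2×2 = 3
C[1][0] = 0×2 + 2×2 = 4
C[1][1] = 0×1 + 2×2 = 4
Result: [[2, 3], [4, 4]]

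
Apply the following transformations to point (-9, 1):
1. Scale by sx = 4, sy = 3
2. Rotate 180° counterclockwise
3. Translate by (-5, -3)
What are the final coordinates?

Step 1: Scale → (-36, 3)
Step 2: Rotate 180° → (36, -3)
Step 3: Translate → (31, -6)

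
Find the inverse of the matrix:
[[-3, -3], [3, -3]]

For [[a,b],[c,d]], inverse = (1/det)·[[d,-b],[-c,a]]
det = (-3)(-3) - (-3)(3) = 9 - -9 = 18
Inverse = (1/18)·[[-3, 3], [-3, -3]]
= [[-1/6, 1/6], [-1/6, -1/6]]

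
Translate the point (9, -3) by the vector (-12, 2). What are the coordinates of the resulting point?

Translation by (-12, 2) (homogeneous matrix [[1, 0, -12], [0, 1, 2], [0, 0, 1]]):
x' = 9 + -12 = -3
y' = -3 + 2 = -1
Result: (-3, -1)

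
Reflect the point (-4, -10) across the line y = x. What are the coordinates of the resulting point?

Reflection across line y = x: (-4, -10) → (-10, -4)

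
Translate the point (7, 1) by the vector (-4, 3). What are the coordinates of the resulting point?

Translation by (-4, 3) (homogeneous matrix [[1, 0, -4], [0, 1, 3], [0, 0, 1]]):
x' = 7 + -4 = 3
y' = 1 + 3 = 4
Result: (3, 4)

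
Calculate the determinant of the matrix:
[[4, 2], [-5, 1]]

For a 2×2 matrix [[a, b], [c, d]], det = ad - bc
det = (4)(1) - (2)(-5) = 4 - -10 = 14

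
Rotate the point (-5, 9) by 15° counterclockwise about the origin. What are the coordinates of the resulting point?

Rotation matrix for 15°: [[cos 15°, -sin 15°], [sin 15°, cos 15°]] ≈ [[0.965926, -0.258819], [0.258819, 0.965926]]
[[0.965926, -0.258819], [0.258819, 0.965926]] × [-5, 9]ᵀ ≈ [-7.1590, 7.3992]ᵀ
Result: (-7.1590, 7.3992)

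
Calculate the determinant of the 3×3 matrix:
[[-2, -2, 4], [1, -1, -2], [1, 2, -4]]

Expansion along first row:
det = -2·det([[-1,-2],[2,-4]]) - -2·det([[1,-2],[1,-4]]) + 4·det([[1,-1],[1,2]])
    = -2·(-1·-4 - -2·2) - -2·(1·-4 - -2·1) + 4·(1·2 - -1·1)
    = -2·8 - -2·-2 + 4·3
    = -16 + -4 + 12 = -8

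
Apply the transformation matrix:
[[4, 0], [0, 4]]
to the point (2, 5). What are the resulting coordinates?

Matrix multiplication:
[[4, 0], [0, 4]] × [2, 5]ᵀ
= [(4)(2) + (0)(5), (0)(2) + (4)(5)]ᵀ
= [8, 20]ᵀ
Result: (8, 20)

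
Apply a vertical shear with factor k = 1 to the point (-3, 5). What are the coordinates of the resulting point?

Shear matrix for vertical shear with factor k = 1:
[[1, 0], [1, 1]]
Result: (-3, 5) → (-3, 2)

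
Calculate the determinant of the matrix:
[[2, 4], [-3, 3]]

For a 2×2 matrix [[a, b], [c, d]], det = ad - bc
det = (2)(3) - (4)(-3) = 6 - -12 = 18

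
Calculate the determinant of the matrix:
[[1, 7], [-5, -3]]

For a 2×2 matrix [[a, b], [c, d]], det = ad - bc
det = (1)(-3) - (7)(-5) = -3 - -35 = 32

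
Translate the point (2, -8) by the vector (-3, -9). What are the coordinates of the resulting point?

Translation by (-3, -9) (homogeneous matrix [[1, 0, -3], [0, 1, -9], [0, 0, 1]]):
x' = 2 + -3 = -1
y' = -8 + -9 = -17
Result: (-1, -17)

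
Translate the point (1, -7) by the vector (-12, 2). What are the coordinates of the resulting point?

Translation by (-12, 2) (homogeneous matrix [[1, 0, -12], [0, 1, 2], [0, 0, 1]]):
x' = 1 + -12 = -11
y' = -7 + 2 = -5
Result: (-11, -5)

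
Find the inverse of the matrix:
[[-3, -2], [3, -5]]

For [[a,b],[c,d]], inverse = (1/det)·[[d,-b],[-c,a]]
det = (-3)(-5) - (-2)(3) = 15 - -6 = 21
Inverse = (1/21)·[[-5, 2], [-3, -3]]
= [[-5/21, 2/21], [-1/7, -1/7]]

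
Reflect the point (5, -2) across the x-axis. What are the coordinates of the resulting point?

Reflection across x-axis: (5, -2) → (5, 2)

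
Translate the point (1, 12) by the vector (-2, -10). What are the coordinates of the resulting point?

Translation by (-2, -10) (homogeneous matrix [[1, 0, -2], [0, 1, -10], [0, 0, 1]]):
x' = 1 + -2 = -1
y' = 12 + -10 = 2
Result: (-1, 2)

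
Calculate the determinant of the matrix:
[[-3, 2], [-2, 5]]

For a 2×2 matrix [[a, b], [c, d]], det = ad - bc
det = (-3)(5) - (2)(-2) = -15 - -4 = -11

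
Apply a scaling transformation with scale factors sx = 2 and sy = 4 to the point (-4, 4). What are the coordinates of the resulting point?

Scaling matrix:
[[2, 0], [0, 4]]
Result: (-4 × 2, 4 × 4) = (-8, 16)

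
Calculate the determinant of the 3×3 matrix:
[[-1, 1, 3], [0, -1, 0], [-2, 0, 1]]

Expansion along first row:
det = -1·det([[-1,0],[0,1]]) - 1·det([[0,0],[-2,1]]) + 3·det([[0,-1],[-2,0]])
    = -1·(-1·1 - 0·0) - 1·(0·1 - 0·-2) + 3·(0·0 - -1·-2)
    = -1·-1 - 1·0 + 3·-2
    = 1 + 0 + -6 = -5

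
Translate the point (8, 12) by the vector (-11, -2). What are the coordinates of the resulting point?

Translation by (-11, -2) (homogeneous matrix [[1, 0, -11], [0, 1, -2], [0, 0, 1]]):
x' = 8 + -11 = -3
y' = 12 + -2 = 10
Result: (-3, 10)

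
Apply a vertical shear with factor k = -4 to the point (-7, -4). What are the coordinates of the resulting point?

Shear matrix for vertical shear with factor k = -4:
[[1, 0], [-4, 1]]
Result: (-7, -4) → (-7, 24)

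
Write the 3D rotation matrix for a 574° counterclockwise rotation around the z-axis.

Rotation matrix for counterclockwise 574° around z-axis:
cos(574°) = -0.8290, sin(574°) = -0.5592
Result: [[-0.8290, 0.5592, 0], [-0.5592, -0.8290, 0], [0, 0, 1]]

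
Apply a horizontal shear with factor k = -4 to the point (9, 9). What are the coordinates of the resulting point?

Shear matrix for horizontal shear with factor k = -4:
[[1, -4], [0, 1]]
Result: (9, 9) → (-27, 9)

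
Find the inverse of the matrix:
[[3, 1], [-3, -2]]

For [[a,b],[c,d]], inverse = (1/det)·[[d,-b],[-c,a]]
det = (3)(-2) - (1)(-3) = -6 - -3 = -3
Inverse = (1/-3)·[[-2, -1], [3, 3]]
= [[2/3, 1/3], [-1, -1]]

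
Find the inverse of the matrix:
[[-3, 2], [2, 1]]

For [[a,b],[c,d]], inverse = (1/det)·[[d,-b],[-c,a]]
det = (-3)(1) - (2)(2) = -3 - 4 = -7
Inverse = (1/-7)·[[1, -2], [-2, -3]]
= [[-1/7, 2/7], [2/7, 3/7]]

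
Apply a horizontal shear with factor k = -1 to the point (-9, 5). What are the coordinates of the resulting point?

Shear matrix for horizontal shear with factor k = -1:
[[1, -1], [0, 1]]
Result: (-9, 5) → (-14, 5)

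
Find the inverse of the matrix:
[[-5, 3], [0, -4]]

For [[a,b],[c,d]], inverse = (1/det)·[[d,-b],[-c,a]]
det = (-5)(-4) - (3)(0) = 20 - 0 = 20
Inverse = (1/20)·[[-4, -3], [0, -5]]
= [[-1/5, -3/20], [0, -1/4]]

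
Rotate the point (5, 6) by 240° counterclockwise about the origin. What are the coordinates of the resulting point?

Rotation matrix for 240°: [[cos 240°, -sin 240°], [sin 240°, cos 240°]] ≈ [[-0.500000, 0.866025], [-0.866025, -0.500000]]
[[-0.500000, 0.866025], [-0.866025, -0.500000]] × [5, 6]ᵀ ≈ [2.6962, -7.3301]ᵀ
Result: (2.6962, -7.3301)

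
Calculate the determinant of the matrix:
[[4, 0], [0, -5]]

For a 2×2 matrix [[a, b], [c, d]], det = ad - bc
det = (4)(-5) - (0)(0) = -20 - 0 = -20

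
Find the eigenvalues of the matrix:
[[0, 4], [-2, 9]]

Characteristic equation: det(A - λI) = 0
λ² - (trace)λ + (det) = 0
trace = 0 + 9 = 9, det = (0)(9) - (4)(-2) = 8
λ² - (9)λ + (8) = 0
λ = (9 ± √((9)² - 4·(8))) / 2 = (9 ± √49) / 2
Solving: λ = 1, 8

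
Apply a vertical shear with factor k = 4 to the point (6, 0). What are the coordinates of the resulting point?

Shear matrix for vertical shear with factor k = 4:
[[1, 0], [4, 1]]
Result: (6, 0) → (6, 24)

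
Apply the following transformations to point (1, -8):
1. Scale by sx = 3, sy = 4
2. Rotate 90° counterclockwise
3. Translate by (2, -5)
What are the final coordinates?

Step 1: Scale → (3, -32)
Step 2: Rotate 90° → (32, 3)
Step 3: Translate → (34, -2)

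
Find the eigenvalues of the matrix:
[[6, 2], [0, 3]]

Characteristic equation: det(A - λI) = 0
λ² - (trace)λ + (det) = 0
trace = 6 + 3 = 9, det = (6)(3) - (2)(0) = 18
λ² - (9)λ + (18) = 0
λ = (9 ± √((9)² - 4·(18))) / 2 = (9 ± √9) / 2
Solving: λ = 3, 6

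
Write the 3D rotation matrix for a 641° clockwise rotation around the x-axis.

Rotation matrix for clockwise 641° around x-axis:
A clockwise rotation by 641° is a counterclockwise rotation by -641°.
cos(-641°) = 0.1908, sin(-641°) = 0.9816
Result: [[1, 0, 0], [0, 0.1908, -0.9816], [0, 0.9816, 0.1908]]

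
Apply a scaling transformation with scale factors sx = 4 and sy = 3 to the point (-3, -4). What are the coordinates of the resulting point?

Scaling matrix:
[[4, 0], [0, 3]]
Result: (-3 × 4, -4 × 3) = (-12, -12)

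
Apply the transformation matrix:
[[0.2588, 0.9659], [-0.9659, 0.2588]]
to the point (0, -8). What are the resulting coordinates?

Matrix multiplication:
[[0.2588, 0.9659], [-0.9659, 0.2588]] × [0, -8]ᵀ
= [(0.2588)(0) + (0.9659)(-8), (-0.9659)(0) + (0.2588)(-8)]ᵀ
= [-7.7272, -2.0704]ᵀ
Result: (-7.7272, -2.0704)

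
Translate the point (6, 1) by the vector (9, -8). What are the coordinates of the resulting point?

Translation by (9, -8) (homogeneous matrix [[1, 0, 9], [0, 1, -8], [0, 0, 1]]):
x' = 6 + 9 = 15
y' = 1 + -8 = -7
Result: (15, -7)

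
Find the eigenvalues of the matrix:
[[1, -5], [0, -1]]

Characteristic equation: det(A - λI) = 0
λ² - (trace)λ + (det) = 0
trace = 1 + -1 = 0, det = (1)(-1) - (-5)(0) = -1
λ² - (0)λ + (-1) = 0
λ = (0 ± √((0)² - 4·(-1))) / 2 = (0 ± √4) / 2
Solving: λ = -1, 1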